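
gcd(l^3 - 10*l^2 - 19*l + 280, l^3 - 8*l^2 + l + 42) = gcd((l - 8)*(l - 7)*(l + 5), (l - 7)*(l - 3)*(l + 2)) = l - 7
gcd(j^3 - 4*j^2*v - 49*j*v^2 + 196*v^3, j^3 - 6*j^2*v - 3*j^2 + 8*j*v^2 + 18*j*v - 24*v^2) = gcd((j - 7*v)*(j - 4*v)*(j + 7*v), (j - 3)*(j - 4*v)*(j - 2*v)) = -j + 4*v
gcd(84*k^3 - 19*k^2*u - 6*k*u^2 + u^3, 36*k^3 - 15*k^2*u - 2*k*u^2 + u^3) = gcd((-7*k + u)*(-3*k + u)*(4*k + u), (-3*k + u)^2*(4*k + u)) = -12*k^2 + k*u + u^2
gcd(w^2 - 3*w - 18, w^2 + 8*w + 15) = w + 3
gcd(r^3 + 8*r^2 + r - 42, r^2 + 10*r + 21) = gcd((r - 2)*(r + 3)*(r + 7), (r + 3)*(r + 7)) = r^2 + 10*r + 21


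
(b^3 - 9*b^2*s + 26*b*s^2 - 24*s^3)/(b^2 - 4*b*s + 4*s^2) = (-b^2 + 7*b*s - 12*s^2)/(-b + 2*s)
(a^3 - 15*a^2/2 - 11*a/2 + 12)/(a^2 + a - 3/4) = 2*(a^2 - 9*a + 8)/(2*a - 1)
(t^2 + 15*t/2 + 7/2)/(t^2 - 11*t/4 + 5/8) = 4*(2*t^2 + 15*t + 7)/(8*t^2 - 22*t + 5)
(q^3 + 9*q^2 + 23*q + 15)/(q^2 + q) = q + 8 + 15/q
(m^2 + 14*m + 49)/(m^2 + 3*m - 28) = (m + 7)/(m - 4)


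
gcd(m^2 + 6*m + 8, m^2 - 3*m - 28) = m + 4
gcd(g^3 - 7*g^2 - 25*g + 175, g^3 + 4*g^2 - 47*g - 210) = g^2 - 2*g - 35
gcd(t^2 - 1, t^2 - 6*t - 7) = t + 1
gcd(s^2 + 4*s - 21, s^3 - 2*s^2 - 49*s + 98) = s + 7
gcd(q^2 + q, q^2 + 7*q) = q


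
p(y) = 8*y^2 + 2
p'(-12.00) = -192.00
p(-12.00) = 1154.00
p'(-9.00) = -144.00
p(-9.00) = 650.00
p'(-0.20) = -3.20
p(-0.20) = 2.32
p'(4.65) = 74.40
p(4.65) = 174.98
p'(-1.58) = -25.28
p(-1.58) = 21.97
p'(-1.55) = -24.80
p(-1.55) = 21.22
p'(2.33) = 37.28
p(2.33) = 45.43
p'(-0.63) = -10.08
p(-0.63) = 5.18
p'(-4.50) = -72.00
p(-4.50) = 164.00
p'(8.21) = 131.36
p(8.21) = 541.23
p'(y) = 16*y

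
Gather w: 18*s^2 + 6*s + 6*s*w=18*s^2 + 6*s*w + 6*s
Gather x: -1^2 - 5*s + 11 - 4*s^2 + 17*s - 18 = -4*s^2 + 12*s - 8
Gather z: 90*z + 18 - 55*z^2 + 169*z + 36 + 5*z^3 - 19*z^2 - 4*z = 5*z^3 - 74*z^2 + 255*z + 54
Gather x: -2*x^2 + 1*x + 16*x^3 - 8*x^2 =16*x^3 - 10*x^2 + x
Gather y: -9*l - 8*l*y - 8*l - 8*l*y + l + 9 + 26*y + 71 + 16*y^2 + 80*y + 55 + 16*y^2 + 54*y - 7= -16*l + 32*y^2 + y*(160 - 16*l) + 128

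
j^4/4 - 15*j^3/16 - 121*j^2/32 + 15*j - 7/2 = (j/4 + 1)*(j - 4)*(j - 7/2)*(j - 1/4)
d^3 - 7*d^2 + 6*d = d*(d - 6)*(d - 1)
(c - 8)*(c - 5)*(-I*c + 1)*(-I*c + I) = -c^4 + 14*c^3 - I*c^3 - 53*c^2 + 14*I*c^2 + 40*c - 53*I*c + 40*I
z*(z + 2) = z^2 + 2*z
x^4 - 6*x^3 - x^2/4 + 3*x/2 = x*(x - 6)*(x - 1/2)*(x + 1/2)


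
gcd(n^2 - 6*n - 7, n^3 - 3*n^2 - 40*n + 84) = n - 7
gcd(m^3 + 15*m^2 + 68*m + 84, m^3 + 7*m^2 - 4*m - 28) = m^2 + 9*m + 14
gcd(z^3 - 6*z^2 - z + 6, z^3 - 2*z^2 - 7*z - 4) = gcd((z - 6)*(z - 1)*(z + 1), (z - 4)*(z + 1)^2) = z + 1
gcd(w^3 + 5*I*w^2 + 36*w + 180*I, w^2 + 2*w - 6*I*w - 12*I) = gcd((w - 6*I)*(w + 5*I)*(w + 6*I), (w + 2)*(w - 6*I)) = w - 6*I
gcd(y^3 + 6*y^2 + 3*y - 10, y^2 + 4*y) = 1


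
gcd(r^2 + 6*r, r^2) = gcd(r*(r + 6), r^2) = r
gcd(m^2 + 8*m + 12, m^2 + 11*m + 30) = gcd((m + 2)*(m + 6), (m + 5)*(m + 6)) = m + 6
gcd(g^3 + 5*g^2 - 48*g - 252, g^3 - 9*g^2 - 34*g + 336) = g^2 - g - 42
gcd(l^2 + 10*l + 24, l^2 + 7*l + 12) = l + 4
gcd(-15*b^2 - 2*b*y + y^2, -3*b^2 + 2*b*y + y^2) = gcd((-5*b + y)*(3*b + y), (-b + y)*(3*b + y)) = 3*b + y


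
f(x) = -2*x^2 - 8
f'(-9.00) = 36.00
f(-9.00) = -170.00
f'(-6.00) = 24.00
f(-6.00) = -80.00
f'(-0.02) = 0.08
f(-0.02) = -8.00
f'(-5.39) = 21.56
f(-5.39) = -66.10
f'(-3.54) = 14.16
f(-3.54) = -33.06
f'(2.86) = -11.44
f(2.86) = -24.36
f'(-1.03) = 4.12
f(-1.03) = -10.12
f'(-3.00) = 12.00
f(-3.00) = -26.00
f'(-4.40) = 17.60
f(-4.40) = -46.72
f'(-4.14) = 16.56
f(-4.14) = -42.28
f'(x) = -4*x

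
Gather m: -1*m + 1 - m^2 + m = 1 - m^2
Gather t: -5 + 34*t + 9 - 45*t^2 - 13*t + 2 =-45*t^2 + 21*t + 6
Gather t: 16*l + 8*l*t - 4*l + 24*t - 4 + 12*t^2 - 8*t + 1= 12*l + 12*t^2 + t*(8*l + 16) - 3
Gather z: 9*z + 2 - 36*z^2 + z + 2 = -36*z^2 + 10*z + 4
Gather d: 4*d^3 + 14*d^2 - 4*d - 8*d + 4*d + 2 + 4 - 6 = 4*d^3 + 14*d^2 - 8*d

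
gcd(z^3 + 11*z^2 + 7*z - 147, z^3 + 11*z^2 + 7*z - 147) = z^3 + 11*z^2 + 7*z - 147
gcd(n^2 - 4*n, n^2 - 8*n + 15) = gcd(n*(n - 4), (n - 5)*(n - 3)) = 1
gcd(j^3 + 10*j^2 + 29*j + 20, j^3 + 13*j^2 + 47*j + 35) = j^2 + 6*j + 5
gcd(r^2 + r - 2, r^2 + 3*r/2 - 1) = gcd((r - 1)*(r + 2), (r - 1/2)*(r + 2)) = r + 2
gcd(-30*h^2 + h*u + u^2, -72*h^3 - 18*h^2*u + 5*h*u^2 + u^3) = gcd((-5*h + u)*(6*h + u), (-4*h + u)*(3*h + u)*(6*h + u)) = 6*h + u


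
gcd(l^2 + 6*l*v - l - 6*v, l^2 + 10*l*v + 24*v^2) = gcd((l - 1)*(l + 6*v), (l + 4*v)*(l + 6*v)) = l + 6*v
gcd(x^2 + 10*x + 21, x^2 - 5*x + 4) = 1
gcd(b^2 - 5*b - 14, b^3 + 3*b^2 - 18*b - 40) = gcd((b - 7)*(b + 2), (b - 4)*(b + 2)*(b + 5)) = b + 2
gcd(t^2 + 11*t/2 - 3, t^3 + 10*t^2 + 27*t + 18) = t + 6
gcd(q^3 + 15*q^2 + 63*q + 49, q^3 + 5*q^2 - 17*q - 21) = q^2 + 8*q + 7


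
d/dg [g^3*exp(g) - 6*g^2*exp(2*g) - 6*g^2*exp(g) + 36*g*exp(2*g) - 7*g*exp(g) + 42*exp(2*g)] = (g^3 - 12*g^2*exp(g) - 3*g^2 + 60*g*exp(g) - 19*g + 120*exp(g) - 7)*exp(g)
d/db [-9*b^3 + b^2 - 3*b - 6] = -27*b^2 + 2*b - 3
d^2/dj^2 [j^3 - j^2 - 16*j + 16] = 6*j - 2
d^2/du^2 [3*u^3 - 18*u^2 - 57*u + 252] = 18*u - 36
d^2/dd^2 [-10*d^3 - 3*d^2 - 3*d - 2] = -60*d - 6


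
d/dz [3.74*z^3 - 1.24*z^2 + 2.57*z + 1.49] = 11.22*z^2 - 2.48*z + 2.57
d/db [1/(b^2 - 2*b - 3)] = 2*(1 - b)/(-b^2 + 2*b + 3)^2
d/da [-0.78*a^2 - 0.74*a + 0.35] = -1.56*a - 0.74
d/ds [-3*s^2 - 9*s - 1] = -6*s - 9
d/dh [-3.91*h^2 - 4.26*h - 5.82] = -7.82*h - 4.26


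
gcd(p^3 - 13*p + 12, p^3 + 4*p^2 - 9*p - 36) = p^2 + p - 12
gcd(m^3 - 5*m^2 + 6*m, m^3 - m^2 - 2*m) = m^2 - 2*m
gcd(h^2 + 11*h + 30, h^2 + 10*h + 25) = h + 5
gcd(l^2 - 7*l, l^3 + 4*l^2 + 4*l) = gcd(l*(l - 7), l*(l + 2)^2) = l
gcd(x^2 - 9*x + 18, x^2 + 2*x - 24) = 1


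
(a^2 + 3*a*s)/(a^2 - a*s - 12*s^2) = a/(a - 4*s)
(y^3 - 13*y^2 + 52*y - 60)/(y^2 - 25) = (y^2 - 8*y + 12)/(y + 5)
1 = 1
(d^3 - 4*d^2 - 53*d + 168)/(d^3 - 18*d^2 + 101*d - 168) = (d + 7)/(d - 7)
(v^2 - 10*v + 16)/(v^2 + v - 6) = (v - 8)/(v + 3)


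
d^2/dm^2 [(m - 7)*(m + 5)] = 2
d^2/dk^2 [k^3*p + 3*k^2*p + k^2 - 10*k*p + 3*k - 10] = 6*k*p + 6*p + 2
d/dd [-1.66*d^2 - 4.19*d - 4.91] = -3.32*d - 4.19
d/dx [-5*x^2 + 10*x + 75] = 10 - 10*x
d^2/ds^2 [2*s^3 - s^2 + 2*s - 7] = 12*s - 2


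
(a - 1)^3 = a^3 - 3*a^2 + 3*a - 1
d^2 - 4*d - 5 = (d - 5)*(d + 1)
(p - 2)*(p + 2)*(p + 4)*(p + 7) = p^4 + 11*p^3 + 24*p^2 - 44*p - 112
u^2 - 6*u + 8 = (u - 4)*(u - 2)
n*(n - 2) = n^2 - 2*n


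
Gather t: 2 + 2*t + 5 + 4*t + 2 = 6*t + 9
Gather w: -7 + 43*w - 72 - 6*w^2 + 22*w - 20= -6*w^2 + 65*w - 99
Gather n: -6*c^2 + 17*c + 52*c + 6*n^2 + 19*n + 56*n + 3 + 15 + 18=-6*c^2 + 69*c + 6*n^2 + 75*n + 36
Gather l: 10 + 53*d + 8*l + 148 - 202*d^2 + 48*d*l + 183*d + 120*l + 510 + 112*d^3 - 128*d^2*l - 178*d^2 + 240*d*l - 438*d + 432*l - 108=112*d^3 - 380*d^2 - 202*d + l*(-128*d^2 + 288*d + 560) + 560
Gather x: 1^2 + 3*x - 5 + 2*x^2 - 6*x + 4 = 2*x^2 - 3*x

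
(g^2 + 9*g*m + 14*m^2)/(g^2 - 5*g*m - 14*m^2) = (g + 7*m)/(g - 7*m)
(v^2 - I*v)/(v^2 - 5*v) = (v - I)/(v - 5)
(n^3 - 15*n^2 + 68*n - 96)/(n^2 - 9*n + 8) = (n^2 - 7*n + 12)/(n - 1)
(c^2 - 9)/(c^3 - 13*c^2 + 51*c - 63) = (c + 3)/(c^2 - 10*c + 21)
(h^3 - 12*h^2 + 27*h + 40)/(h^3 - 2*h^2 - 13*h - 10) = (h - 8)/(h + 2)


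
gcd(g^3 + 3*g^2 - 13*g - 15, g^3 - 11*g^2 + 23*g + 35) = g + 1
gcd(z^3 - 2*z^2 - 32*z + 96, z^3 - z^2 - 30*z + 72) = z^2 + 2*z - 24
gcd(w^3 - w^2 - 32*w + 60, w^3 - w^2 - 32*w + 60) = w^3 - w^2 - 32*w + 60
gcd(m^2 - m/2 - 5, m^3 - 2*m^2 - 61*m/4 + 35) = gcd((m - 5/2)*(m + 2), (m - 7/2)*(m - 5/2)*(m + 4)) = m - 5/2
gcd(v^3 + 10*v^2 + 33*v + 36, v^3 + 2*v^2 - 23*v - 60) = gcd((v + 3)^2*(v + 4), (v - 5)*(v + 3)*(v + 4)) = v^2 + 7*v + 12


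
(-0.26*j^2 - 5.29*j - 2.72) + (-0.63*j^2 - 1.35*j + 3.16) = -0.89*j^2 - 6.64*j + 0.44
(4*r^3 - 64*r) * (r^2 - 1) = 4*r^5 - 68*r^3 + 64*r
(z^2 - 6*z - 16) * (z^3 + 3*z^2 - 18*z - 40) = z^5 - 3*z^4 - 52*z^3 + 20*z^2 + 528*z + 640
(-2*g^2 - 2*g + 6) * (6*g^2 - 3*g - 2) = -12*g^4 - 6*g^3 + 46*g^2 - 14*g - 12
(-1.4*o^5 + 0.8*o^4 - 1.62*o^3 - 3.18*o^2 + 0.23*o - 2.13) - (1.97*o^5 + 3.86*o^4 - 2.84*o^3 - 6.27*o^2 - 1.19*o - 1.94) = -3.37*o^5 - 3.06*o^4 + 1.22*o^3 + 3.09*o^2 + 1.42*o - 0.19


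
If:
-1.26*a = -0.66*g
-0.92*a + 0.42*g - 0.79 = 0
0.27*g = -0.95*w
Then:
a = -6.68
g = -12.76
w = 3.63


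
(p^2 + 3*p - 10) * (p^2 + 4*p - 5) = p^4 + 7*p^3 - 3*p^2 - 55*p + 50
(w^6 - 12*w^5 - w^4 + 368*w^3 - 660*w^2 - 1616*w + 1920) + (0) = w^6 - 12*w^5 - w^4 + 368*w^3 - 660*w^2 - 1616*w + 1920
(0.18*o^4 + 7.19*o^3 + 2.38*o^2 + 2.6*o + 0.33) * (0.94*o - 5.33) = 0.1692*o^5 + 5.7992*o^4 - 36.0855*o^3 - 10.2414*o^2 - 13.5478*o - 1.7589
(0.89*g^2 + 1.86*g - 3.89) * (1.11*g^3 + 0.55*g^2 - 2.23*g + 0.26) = 0.9879*g^5 + 2.5541*g^4 - 5.2796*g^3 - 6.0559*g^2 + 9.1583*g - 1.0114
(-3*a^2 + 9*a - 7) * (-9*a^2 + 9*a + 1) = 27*a^4 - 108*a^3 + 141*a^2 - 54*a - 7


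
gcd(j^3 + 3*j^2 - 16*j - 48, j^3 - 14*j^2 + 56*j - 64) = j - 4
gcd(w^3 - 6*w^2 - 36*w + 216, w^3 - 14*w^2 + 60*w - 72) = w^2 - 12*w + 36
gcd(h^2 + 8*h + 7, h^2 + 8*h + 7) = h^2 + 8*h + 7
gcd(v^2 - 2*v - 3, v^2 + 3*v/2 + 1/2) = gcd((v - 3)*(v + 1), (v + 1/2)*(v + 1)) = v + 1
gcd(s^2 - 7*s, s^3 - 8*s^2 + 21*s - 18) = 1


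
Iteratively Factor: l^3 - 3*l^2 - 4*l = (l - 4)*(l^2 + l) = (l - 4)*(l + 1)*(l)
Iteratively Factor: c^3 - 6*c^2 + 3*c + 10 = (c - 5)*(c^2 - c - 2) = (c - 5)*(c - 2)*(c + 1)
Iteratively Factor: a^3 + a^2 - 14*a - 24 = (a + 3)*(a^2 - 2*a - 8) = (a - 4)*(a + 3)*(a + 2)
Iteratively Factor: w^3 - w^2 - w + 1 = (w - 1)*(w^2 - 1) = (w - 1)^2*(w + 1)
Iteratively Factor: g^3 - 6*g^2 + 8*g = (g - 2)*(g^2 - 4*g) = (g - 4)*(g - 2)*(g)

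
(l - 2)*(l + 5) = l^2 + 3*l - 10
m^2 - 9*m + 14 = (m - 7)*(m - 2)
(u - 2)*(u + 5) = u^2 + 3*u - 10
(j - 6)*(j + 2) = j^2 - 4*j - 12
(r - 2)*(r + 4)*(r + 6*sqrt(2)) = r^3 + 2*r^2 + 6*sqrt(2)*r^2 - 8*r + 12*sqrt(2)*r - 48*sqrt(2)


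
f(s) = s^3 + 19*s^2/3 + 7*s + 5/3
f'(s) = 3*s^2 + 38*s/3 + 7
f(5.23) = 354.57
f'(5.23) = 155.31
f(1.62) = 33.88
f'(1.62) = 35.39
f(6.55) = 600.24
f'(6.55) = 218.67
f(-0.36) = -0.08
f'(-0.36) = 2.83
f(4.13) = 209.05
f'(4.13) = 110.48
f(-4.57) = 6.50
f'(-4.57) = 11.77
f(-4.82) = 3.09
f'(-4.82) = 15.64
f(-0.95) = -0.12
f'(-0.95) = -2.33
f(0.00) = 1.67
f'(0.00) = 7.00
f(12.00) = 2725.67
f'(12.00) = 591.00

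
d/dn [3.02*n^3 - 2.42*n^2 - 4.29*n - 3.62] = 9.06*n^2 - 4.84*n - 4.29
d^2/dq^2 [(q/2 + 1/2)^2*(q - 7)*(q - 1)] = 3*q^2 - 9*q - 4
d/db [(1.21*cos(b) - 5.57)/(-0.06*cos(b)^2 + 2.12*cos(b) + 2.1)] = (-0.0726*cos(b)^2 + 0.6684*cos(b) - 14.3494)*sin(b)/(0.0036*cos(b)^4 - 0.2544*cos(b)^3 + 4.2424*cos(b)^2 + 8.904*cos(b) + 4.41)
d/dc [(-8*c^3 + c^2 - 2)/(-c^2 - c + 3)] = (2*c*(12*c - 1)*(c^2 + c - 3) - (2*c + 1)*(8*c^3 - c^2 + 2))/(c^2 + c - 3)^2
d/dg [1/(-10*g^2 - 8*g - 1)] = 4*(5*g + 2)/(10*g^2 + 8*g + 1)^2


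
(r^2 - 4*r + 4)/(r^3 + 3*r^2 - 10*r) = (r - 2)/(r*(r + 5))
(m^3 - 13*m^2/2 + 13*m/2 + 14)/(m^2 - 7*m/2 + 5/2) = (2*m^3 - 13*m^2 + 13*m + 28)/(2*m^2 - 7*m + 5)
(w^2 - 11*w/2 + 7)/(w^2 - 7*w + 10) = (w - 7/2)/(w - 5)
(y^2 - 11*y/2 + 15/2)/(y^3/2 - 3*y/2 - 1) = (-2*y^2 + 11*y - 15)/(-y^3 + 3*y + 2)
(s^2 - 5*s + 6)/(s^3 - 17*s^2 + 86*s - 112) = (s - 3)/(s^2 - 15*s + 56)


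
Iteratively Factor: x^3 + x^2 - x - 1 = (x + 1)*(x^2 - 1) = (x + 1)^2*(x - 1)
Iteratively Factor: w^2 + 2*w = (w)*(w + 2)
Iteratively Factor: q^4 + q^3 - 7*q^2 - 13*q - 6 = (q + 2)*(q^3 - q^2 - 5*q - 3) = (q + 1)*(q + 2)*(q^2 - 2*q - 3) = (q + 1)^2*(q + 2)*(q - 3)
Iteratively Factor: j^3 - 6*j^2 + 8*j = (j)*(j^2 - 6*j + 8) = j*(j - 4)*(j - 2)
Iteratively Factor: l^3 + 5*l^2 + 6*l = (l + 3)*(l^2 + 2*l) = (l + 2)*(l + 3)*(l)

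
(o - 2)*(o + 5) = o^2 + 3*o - 10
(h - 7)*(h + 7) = h^2 - 49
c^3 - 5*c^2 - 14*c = c*(c - 7)*(c + 2)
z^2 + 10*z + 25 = (z + 5)^2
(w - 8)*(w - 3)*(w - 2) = w^3 - 13*w^2 + 46*w - 48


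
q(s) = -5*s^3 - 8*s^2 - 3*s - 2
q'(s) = -15*s^2 - 16*s - 3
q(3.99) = -458.94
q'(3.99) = -305.64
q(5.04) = -860.45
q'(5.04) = -464.66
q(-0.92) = -2.12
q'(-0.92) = -0.98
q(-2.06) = 13.94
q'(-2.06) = -33.69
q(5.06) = -869.78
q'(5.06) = -468.01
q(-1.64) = 3.46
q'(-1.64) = -17.10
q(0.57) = -7.24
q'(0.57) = -16.99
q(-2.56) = 37.14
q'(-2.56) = -60.34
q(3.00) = -218.00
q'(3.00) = -186.00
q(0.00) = -2.00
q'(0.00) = -3.00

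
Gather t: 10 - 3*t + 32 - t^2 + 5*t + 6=-t^2 + 2*t + 48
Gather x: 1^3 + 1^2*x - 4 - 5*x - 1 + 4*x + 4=0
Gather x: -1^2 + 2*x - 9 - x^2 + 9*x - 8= -x^2 + 11*x - 18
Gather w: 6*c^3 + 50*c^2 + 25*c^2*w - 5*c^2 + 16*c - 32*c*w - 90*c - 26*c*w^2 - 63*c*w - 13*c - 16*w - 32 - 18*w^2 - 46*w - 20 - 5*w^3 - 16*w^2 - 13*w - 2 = 6*c^3 + 45*c^2 - 87*c - 5*w^3 + w^2*(-26*c - 34) + w*(25*c^2 - 95*c - 75) - 54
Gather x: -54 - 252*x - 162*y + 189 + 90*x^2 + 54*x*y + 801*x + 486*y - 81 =90*x^2 + x*(54*y + 549) + 324*y + 54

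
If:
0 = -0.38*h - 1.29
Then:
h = -3.39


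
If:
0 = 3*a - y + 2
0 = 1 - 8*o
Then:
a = y/3 - 2/3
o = 1/8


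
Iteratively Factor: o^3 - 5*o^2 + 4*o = (o)*(o^2 - 5*o + 4) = o*(o - 1)*(o - 4)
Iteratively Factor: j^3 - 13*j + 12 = (j + 4)*(j^2 - 4*j + 3) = (j - 1)*(j + 4)*(j - 3)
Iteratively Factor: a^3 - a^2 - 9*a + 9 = (a + 3)*(a^2 - 4*a + 3) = (a - 1)*(a + 3)*(a - 3)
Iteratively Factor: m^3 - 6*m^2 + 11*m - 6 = (m - 1)*(m^2 - 5*m + 6) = (m - 2)*(m - 1)*(m - 3)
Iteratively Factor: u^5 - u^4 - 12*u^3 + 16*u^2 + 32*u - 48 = (u + 3)*(u^4 - 4*u^3 + 16*u - 16) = (u - 2)*(u + 3)*(u^3 - 2*u^2 - 4*u + 8) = (u - 2)^2*(u + 3)*(u^2 - 4) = (u - 2)^2*(u + 2)*(u + 3)*(u - 2)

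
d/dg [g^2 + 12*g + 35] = 2*g + 12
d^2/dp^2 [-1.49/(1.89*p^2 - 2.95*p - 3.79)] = (-10.644858*p^2 + 16.61499*p + 1.49*(3.78*p - 2.95)*(7.56*p - 5.9) + 21.346038)/(-1.89*p^2 + 2.95*p + 3.79)^3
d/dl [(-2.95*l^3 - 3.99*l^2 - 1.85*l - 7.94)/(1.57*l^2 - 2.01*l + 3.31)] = (-4.6315*l^4 + 11.859*l^3 - 18.3691*l^2 - 1.4822*l - 22.0829)/(2.4649*l^4 - 6.3114*l^3 + 14.4335*l^2 - 13.3062*l + 10.9561)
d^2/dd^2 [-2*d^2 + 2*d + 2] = -4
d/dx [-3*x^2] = -6*x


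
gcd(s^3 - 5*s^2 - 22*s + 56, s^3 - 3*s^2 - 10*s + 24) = s - 2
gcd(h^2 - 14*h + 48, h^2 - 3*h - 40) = h - 8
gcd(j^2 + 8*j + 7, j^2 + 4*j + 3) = j + 1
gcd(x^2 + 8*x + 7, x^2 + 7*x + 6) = x + 1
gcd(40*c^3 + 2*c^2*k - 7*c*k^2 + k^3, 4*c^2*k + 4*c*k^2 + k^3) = 2*c + k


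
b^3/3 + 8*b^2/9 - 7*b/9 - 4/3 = (b/3 + 1)*(b - 4/3)*(b + 1)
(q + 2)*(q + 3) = q^2 + 5*q + 6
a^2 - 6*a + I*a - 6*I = (a - 6)*(a + I)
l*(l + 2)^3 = l^4 + 6*l^3 + 12*l^2 + 8*l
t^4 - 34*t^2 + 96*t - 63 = (t - 3)^2*(t - 1)*(t + 7)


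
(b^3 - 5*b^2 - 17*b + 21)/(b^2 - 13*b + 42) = (b^2 + 2*b - 3)/(b - 6)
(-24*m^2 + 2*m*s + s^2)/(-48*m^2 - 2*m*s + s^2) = (-4*m + s)/(-8*m + s)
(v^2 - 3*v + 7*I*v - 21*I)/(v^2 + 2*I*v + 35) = (v - 3)/(v - 5*I)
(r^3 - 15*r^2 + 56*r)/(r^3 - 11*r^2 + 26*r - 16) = r*(r - 7)/(r^2 - 3*r + 2)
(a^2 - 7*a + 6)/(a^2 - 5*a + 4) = (a - 6)/(a - 4)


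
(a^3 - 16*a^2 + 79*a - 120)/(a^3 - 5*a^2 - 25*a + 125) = (a^2 - 11*a + 24)/(a^2 - 25)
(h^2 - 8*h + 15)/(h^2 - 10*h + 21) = (h - 5)/(h - 7)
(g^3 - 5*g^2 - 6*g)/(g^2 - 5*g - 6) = g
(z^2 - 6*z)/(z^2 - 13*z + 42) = z/(z - 7)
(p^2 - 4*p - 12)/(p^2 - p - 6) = (p - 6)/(p - 3)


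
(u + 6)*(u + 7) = u^2 + 13*u + 42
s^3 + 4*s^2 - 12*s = s*(s - 2)*(s + 6)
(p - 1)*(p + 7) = p^2 + 6*p - 7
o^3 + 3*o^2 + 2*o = o*(o + 1)*(o + 2)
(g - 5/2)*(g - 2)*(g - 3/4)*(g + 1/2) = g^4 - 19*g^3/4 + 23*g^2/4 + 7*g/16 - 15/8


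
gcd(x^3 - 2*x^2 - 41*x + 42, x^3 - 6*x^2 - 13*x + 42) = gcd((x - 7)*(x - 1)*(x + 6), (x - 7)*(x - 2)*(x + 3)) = x - 7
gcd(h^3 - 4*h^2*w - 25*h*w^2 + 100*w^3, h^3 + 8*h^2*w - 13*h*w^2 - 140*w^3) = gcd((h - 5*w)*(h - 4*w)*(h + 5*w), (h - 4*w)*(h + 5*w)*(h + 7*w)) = -h^2 - h*w + 20*w^2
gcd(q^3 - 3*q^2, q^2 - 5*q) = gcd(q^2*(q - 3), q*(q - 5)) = q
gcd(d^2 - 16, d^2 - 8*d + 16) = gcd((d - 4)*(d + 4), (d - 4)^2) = d - 4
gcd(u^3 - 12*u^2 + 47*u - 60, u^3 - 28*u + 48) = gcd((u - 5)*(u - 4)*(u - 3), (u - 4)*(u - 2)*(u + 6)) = u - 4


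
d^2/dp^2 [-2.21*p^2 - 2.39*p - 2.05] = -4.42000000000000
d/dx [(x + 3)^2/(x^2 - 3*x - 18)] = -9/(x^2 - 12*x + 36)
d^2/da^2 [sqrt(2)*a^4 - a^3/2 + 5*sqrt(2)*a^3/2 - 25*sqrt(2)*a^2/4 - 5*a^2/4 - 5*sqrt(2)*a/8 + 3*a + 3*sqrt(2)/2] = 12*sqrt(2)*a^2 - 3*a + 15*sqrt(2)*a - 25*sqrt(2)/2 - 5/2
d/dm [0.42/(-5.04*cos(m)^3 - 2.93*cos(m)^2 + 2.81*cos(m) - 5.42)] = (-6.3504*cos(m)^2 - 2.4612*cos(m) + 1.1802)*sin(m)/(5.04*cos(m)^3 + 2.93*cos(m)^2 - 2.81*cos(m) + 5.42)^2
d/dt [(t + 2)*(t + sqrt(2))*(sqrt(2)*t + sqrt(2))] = 3*sqrt(2)*t^2 + 4*t + 6*sqrt(2)*t + 2*sqrt(2) + 6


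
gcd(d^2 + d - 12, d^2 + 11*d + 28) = d + 4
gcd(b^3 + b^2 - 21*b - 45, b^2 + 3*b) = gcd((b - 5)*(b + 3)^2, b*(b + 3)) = b + 3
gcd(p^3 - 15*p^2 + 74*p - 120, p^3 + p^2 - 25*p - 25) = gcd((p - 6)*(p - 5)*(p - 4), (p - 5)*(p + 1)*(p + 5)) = p - 5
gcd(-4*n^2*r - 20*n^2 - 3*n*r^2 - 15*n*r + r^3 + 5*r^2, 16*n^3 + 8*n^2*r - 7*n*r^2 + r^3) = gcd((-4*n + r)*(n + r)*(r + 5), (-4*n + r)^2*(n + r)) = -4*n^2 - 3*n*r + r^2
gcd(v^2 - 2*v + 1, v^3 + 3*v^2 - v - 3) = v - 1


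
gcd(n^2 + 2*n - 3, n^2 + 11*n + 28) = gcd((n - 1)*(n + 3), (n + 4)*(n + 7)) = 1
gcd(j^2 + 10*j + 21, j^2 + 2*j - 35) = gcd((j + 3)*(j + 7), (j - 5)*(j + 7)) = j + 7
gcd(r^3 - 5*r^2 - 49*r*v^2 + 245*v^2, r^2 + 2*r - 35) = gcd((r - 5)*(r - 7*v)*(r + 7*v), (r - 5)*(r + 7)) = r - 5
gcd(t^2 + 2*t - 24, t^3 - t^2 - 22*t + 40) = t - 4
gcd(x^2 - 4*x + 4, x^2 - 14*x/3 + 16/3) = x - 2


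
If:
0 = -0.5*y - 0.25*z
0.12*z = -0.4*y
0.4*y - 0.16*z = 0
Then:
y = 0.00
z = 0.00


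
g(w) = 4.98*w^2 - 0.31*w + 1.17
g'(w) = 9.96*w - 0.31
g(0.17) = 1.26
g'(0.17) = 1.38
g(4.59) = 104.67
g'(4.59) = 45.41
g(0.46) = 2.08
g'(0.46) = 4.27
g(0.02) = 1.17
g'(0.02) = -0.11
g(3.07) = 47.15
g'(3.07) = 30.27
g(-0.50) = 2.57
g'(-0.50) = -5.29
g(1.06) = 6.44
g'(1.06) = 10.25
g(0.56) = 2.56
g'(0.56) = 5.27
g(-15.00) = 1126.32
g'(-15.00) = -149.71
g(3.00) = 45.06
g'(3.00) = 29.57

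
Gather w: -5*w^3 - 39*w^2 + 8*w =-5*w^3 - 39*w^2 + 8*w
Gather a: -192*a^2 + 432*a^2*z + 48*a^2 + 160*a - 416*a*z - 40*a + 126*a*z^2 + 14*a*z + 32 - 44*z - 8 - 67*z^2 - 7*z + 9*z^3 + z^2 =a^2*(432*z - 144) + a*(126*z^2 - 402*z + 120) + 9*z^3 - 66*z^2 - 51*z + 24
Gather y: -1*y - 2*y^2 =-2*y^2 - y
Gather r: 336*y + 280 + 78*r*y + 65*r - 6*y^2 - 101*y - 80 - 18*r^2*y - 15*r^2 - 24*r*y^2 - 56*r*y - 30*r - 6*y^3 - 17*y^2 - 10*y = r^2*(-18*y - 15) + r*(-24*y^2 + 22*y + 35) - 6*y^3 - 23*y^2 + 225*y + 200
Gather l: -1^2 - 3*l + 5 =4 - 3*l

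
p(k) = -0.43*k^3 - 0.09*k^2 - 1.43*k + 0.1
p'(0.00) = -1.43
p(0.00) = 0.10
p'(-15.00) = -288.98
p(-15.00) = 1452.55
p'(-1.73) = -4.98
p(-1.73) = 4.53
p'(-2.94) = -12.05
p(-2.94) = 14.45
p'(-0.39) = -1.56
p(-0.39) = 0.67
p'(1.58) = -4.93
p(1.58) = -4.08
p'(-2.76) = -10.76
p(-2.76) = 12.40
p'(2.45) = -9.61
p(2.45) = -10.27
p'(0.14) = -1.48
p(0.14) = -0.10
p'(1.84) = -6.13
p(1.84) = -5.51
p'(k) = -1.29*k^2 - 0.18*k - 1.43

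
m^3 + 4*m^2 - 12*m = m*(m - 2)*(m + 6)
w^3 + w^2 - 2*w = w*(w - 1)*(w + 2)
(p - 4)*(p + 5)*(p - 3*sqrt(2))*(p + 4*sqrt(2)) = p^4 + p^3 + sqrt(2)*p^3 - 44*p^2 + sqrt(2)*p^2 - 20*sqrt(2)*p - 24*p + 480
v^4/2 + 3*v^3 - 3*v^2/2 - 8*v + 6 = (v/2 + 1)*(v - 1)^2*(v + 6)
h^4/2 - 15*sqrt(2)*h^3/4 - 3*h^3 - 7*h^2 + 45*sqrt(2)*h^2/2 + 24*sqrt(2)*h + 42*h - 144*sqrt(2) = (h/2 + sqrt(2))*(h - 6)*(h - 8*sqrt(2))*(h - 3*sqrt(2)/2)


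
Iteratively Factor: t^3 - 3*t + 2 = (t + 2)*(t^2 - 2*t + 1) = (t - 1)*(t + 2)*(t - 1)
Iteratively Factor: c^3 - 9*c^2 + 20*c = (c)*(c^2 - 9*c + 20) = c*(c - 5)*(c - 4)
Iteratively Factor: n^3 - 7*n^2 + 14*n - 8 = (n - 2)*(n^2 - 5*n + 4) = (n - 2)*(n - 1)*(n - 4)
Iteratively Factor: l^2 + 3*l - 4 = (l + 4)*(l - 1)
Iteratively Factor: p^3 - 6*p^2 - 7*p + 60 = (p - 5)*(p^2 - p - 12) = (p - 5)*(p - 4)*(p + 3)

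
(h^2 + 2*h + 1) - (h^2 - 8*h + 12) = 10*h - 11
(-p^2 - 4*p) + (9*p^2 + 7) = 8*p^2 - 4*p + 7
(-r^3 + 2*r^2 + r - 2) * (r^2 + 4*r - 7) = -r^5 - 2*r^4 + 16*r^3 - 12*r^2 - 15*r + 14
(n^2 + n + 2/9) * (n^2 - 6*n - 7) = n^4 - 5*n^3 - 115*n^2/9 - 25*n/3 - 14/9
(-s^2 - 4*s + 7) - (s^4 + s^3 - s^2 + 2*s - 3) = -s^4 - s^3 - 6*s + 10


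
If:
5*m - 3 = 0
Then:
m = 3/5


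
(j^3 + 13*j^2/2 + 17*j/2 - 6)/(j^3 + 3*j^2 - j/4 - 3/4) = 2*(j + 4)/(2*j + 1)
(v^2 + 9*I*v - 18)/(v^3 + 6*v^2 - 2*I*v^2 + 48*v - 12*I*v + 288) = (v + 3*I)/(v^2 + v*(6 - 8*I) - 48*I)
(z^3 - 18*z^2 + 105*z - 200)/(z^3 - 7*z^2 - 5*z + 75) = (z - 8)/(z + 3)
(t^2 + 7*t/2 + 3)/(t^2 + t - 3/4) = 2*(t + 2)/(2*t - 1)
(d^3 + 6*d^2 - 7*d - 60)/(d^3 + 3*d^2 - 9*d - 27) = (d^2 + 9*d + 20)/(d^2 + 6*d + 9)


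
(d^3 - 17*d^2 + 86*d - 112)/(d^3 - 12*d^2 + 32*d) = (d^2 - 9*d + 14)/(d*(d - 4))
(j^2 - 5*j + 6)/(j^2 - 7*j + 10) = (j - 3)/(j - 5)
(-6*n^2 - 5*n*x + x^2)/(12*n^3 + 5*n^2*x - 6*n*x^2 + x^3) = (-6*n + x)/(12*n^2 - 7*n*x + x^2)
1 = 1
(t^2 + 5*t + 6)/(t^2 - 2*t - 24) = (t^2 + 5*t + 6)/(t^2 - 2*t - 24)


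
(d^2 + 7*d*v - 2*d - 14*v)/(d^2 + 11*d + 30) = (d^2 + 7*d*v - 2*d - 14*v)/(d^2 + 11*d + 30)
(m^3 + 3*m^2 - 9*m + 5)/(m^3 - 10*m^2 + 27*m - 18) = (m^2 + 4*m - 5)/(m^2 - 9*m + 18)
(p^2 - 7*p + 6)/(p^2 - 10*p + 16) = (p^2 - 7*p + 6)/(p^2 - 10*p + 16)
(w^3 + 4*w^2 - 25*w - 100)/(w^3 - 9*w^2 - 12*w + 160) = (w + 5)/(w - 8)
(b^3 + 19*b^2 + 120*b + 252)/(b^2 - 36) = (b^2 + 13*b + 42)/(b - 6)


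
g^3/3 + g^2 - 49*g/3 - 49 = (g/3 + 1)*(g - 7)*(g + 7)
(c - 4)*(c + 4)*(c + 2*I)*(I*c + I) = I*c^4 - 2*c^3 + I*c^3 - 2*c^2 - 16*I*c^2 + 32*c - 16*I*c + 32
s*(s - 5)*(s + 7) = s^3 + 2*s^2 - 35*s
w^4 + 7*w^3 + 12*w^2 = w^2*(w + 3)*(w + 4)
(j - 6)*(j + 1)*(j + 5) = j^3 - 31*j - 30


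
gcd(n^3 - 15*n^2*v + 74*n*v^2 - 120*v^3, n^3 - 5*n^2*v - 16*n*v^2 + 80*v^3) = n^2 - 9*n*v + 20*v^2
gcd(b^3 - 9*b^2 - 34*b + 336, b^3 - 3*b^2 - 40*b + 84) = b^2 - b - 42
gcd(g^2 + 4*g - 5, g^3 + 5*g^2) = g + 5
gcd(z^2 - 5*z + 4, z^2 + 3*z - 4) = z - 1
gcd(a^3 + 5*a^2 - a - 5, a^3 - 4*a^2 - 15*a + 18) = a - 1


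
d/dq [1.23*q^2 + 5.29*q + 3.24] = 2.46*q + 5.29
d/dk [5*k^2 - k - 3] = 10*k - 1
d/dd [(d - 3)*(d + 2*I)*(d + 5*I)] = 3*d^2 + d*(-6 + 14*I) - 10 - 21*I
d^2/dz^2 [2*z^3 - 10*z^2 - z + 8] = 12*z - 20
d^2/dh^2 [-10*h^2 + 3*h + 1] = -20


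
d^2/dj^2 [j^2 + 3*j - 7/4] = 2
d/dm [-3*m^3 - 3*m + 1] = -9*m^2 - 3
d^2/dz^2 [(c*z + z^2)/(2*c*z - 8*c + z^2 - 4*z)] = 2*(4*z*(c + z)*(c + z - 2)^2 - (c*z + z^2 + 2*(c + 2*z)*(c + z - 2))*(2*c*z - 8*c + z^2 - 4*z) + (2*c*z - 8*c + z^2 - 4*z)^2)/(2*c*z - 8*c + z^2 - 4*z)^3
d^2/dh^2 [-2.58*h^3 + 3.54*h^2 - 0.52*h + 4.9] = 7.08 - 15.48*h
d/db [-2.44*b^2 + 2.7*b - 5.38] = 2.7 - 4.88*b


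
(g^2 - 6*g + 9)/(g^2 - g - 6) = (g - 3)/(g + 2)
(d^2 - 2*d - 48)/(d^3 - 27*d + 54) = (d - 8)/(d^2 - 6*d + 9)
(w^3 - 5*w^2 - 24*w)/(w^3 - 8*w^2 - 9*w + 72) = w/(w - 3)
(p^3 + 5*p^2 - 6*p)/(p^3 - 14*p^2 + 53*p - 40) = p*(p + 6)/(p^2 - 13*p + 40)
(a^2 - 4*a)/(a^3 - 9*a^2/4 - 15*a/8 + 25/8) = 8*a*(a - 4)/(8*a^3 - 18*a^2 - 15*a + 25)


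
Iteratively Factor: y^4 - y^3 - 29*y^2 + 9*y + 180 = (y - 3)*(y^3 + 2*y^2 - 23*y - 60) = (y - 5)*(y - 3)*(y^2 + 7*y + 12) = (y - 5)*(y - 3)*(y + 4)*(y + 3)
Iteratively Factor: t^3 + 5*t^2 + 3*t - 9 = (t + 3)*(t^2 + 2*t - 3) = (t + 3)^2*(t - 1)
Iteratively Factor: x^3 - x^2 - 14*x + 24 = (x - 3)*(x^2 + 2*x - 8) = (x - 3)*(x + 4)*(x - 2)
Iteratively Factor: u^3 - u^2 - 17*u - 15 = (u + 3)*(u^2 - 4*u - 5) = (u - 5)*(u + 3)*(u + 1)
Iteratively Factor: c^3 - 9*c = (c + 3)*(c^2 - 3*c) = (c - 3)*(c + 3)*(c)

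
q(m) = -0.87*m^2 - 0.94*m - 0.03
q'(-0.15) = -0.68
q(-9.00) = -62.04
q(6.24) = -39.77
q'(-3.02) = 4.31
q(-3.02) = -5.13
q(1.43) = -3.15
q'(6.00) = -11.38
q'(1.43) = -3.43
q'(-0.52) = -0.04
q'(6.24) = -11.80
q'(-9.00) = 14.72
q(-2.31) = -2.50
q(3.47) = -13.77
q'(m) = -1.74*m - 0.94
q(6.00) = -36.99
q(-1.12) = -0.07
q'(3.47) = -6.98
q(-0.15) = 0.09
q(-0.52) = 0.22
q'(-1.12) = 1.01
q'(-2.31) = 3.08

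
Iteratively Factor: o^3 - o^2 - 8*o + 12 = (o - 2)*(o^2 + o - 6) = (o - 2)^2*(o + 3)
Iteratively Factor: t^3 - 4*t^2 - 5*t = (t)*(t^2 - 4*t - 5) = t*(t + 1)*(t - 5)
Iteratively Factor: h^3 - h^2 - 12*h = (h - 4)*(h^2 + 3*h) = h*(h - 4)*(h + 3)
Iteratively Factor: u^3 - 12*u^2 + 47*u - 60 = (u - 4)*(u^2 - 8*u + 15) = (u - 5)*(u - 4)*(u - 3)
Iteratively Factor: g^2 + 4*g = (g + 4)*(g)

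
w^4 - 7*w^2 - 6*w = w*(w - 3)*(w + 1)*(w + 2)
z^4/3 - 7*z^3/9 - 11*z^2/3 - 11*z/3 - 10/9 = (z/3 + 1/3)*(z - 5)*(z + 2/3)*(z + 1)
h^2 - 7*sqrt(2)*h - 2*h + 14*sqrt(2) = (h - 2)*(h - 7*sqrt(2))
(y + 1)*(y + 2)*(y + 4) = y^3 + 7*y^2 + 14*y + 8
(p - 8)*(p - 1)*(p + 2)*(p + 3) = p^4 - 4*p^3 - 31*p^2 - 14*p + 48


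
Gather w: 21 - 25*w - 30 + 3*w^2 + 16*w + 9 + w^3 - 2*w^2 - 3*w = w^3 + w^2 - 12*w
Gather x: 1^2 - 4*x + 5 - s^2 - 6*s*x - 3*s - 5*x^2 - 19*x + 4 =-s^2 - 3*s - 5*x^2 + x*(-6*s - 23) + 10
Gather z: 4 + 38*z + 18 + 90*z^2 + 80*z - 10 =90*z^2 + 118*z + 12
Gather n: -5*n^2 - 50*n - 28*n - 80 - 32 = -5*n^2 - 78*n - 112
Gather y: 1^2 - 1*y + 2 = 3 - y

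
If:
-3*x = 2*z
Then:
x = -2*z/3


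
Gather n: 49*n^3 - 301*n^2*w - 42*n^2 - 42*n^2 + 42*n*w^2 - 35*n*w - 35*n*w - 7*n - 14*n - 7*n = 49*n^3 + n^2*(-301*w - 84) + n*(42*w^2 - 70*w - 28)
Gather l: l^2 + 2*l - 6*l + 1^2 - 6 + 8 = l^2 - 4*l + 3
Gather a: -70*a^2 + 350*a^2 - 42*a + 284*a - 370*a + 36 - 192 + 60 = 280*a^2 - 128*a - 96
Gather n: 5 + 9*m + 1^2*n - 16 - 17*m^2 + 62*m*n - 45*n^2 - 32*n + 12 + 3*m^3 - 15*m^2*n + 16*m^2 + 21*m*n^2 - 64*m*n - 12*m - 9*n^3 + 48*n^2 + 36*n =3*m^3 - m^2 - 3*m - 9*n^3 + n^2*(21*m + 3) + n*(-15*m^2 - 2*m + 5) + 1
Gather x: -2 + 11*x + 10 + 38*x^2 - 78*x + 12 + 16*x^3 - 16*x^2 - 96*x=16*x^3 + 22*x^2 - 163*x + 20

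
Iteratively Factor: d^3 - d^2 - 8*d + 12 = (d + 3)*(d^2 - 4*d + 4) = (d - 2)*(d + 3)*(d - 2)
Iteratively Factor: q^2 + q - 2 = (q - 1)*(q + 2)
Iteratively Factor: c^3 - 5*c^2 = (c - 5)*(c^2) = c*(c - 5)*(c)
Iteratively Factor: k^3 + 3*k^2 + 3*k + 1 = (k + 1)*(k^2 + 2*k + 1) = (k + 1)^2*(k + 1)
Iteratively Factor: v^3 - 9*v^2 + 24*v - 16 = (v - 1)*(v^2 - 8*v + 16) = (v - 4)*(v - 1)*(v - 4)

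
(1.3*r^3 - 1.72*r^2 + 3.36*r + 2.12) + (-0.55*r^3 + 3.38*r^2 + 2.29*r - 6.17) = 0.75*r^3 + 1.66*r^2 + 5.65*r - 4.05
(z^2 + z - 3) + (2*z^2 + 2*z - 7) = 3*z^2 + 3*z - 10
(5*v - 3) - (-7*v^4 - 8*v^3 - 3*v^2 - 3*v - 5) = 7*v^4 + 8*v^3 + 3*v^2 + 8*v + 2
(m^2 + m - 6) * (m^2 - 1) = m^4 + m^3 - 7*m^2 - m + 6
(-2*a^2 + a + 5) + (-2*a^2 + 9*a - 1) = -4*a^2 + 10*a + 4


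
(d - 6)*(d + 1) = d^2 - 5*d - 6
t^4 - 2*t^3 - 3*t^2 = t^2*(t - 3)*(t + 1)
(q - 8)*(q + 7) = q^2 - q - 56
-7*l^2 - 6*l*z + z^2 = (-7*l + z)*(l + z)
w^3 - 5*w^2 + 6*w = w*(w - 3)*(w - 2)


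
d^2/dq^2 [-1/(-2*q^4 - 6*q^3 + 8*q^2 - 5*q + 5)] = 2*(2*(-6*q^2 - 9*q + 4)*(2*q^4 + 6*q^3 - 8*q^2 + 5*q - 5) + (8*q^3 + 18*q^2 - 16*q + 5)^2)/(2*q^4 + 6*q^3 - 8*q^2 + 5*q - 5)^3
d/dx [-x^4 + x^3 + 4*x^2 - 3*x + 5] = -4*x^3 + 3*x^2 + 8*x - 3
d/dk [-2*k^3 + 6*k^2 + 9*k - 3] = -6*k^2 + 12*k + 9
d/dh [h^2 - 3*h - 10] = 2*h - 3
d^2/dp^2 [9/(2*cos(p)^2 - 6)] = 9*(-2*sin(p)^4 + 7*sin(p)^2 - 2)/(cos(p)^2 - 3)^3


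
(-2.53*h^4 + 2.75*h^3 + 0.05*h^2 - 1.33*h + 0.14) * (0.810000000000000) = -2.0493*h^4 + 2.2275*h^3 + 0.0405*h^2 - 1.0773*h + 0.1134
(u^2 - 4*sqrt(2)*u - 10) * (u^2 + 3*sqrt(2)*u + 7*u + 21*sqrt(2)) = u^4 - sqrt(2)*u^3 + 7*u^3 - 34*u^2 - 7*sqrt(2)*u^2 - 238*u - 30*sqrt(2)*u - 210*sqrt(2)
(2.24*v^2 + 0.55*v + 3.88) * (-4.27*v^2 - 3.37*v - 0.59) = -9.5648*v^4 - 9.8973*v^3 - 19.7427*v^2 - 13.4001*v - 2.2892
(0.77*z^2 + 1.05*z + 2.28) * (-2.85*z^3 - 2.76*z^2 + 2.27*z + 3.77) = -2.1945*z^5 - 5.1177*z^4 - 7.6481*z^3 - 1.0064*z^2 + 9.1341*z + 8.5956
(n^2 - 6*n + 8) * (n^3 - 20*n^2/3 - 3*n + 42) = n^5 - 38*n^4/3 + 45*n^3 + 20*n^2/3 - 276*n + 336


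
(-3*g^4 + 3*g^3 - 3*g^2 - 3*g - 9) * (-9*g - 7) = 27*g^5 - 6*g^4 + 6*g^3 + 48*g^2 + 102*g + 63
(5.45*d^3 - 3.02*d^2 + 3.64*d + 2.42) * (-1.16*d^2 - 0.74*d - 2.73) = -6.322*d^5 - 0.529800000000001*d^4 - 16.8661*d^3 + 2.7438*d^2 - 11.728*d - 6.6066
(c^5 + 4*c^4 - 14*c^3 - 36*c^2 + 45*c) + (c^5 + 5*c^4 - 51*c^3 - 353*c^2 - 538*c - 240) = 2*c^5 + 9*c^4 - 65*c^3 - 389*c^2 - 493*c - 240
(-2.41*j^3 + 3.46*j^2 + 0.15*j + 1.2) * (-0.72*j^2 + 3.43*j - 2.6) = 1.7352*j^5 - 10.7575*j^4 + 18.0258*j^3 - 9.3455*j^2 + 3.726*j - 3.12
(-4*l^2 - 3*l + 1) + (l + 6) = -4*l^2 - 2*l + 7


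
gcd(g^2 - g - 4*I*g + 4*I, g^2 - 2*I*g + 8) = g - 4*I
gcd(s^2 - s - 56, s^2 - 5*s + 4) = 1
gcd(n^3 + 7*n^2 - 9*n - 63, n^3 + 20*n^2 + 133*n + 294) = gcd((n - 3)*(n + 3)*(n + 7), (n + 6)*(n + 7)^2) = n + 7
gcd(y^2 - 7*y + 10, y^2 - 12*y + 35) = y - 5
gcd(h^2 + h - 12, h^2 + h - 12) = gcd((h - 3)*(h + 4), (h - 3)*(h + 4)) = h^2 + h - 12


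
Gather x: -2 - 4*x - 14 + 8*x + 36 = 4*x + 20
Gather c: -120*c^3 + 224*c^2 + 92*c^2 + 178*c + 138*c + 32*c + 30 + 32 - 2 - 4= -120*c^3 + 316*c^2 + 348*c + 56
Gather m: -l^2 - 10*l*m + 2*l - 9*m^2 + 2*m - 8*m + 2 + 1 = -l^2 + 2*l - 9*m^2 + m*(-10*l - 6) + 3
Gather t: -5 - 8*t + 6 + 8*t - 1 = 0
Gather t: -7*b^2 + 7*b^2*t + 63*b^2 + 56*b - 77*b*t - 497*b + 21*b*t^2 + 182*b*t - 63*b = 56*b^2 + 21*b*t^2 - 504*b + t*(7*b^2 + 105*b)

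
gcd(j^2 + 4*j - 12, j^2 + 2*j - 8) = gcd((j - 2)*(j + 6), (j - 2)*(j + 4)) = j - 2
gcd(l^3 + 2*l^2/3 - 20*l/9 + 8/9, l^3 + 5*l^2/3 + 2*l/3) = 1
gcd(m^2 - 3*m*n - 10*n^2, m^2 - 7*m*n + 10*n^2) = m - 5*n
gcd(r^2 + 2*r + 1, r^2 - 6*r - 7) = r + 1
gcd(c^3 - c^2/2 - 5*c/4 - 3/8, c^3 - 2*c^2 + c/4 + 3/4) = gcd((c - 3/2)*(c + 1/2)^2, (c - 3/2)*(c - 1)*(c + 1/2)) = c^2 - c - 3/4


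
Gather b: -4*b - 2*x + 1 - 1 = -4*b - 2*x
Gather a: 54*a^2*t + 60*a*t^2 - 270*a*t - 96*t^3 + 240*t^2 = 54*a^2*t + a*(60*t^2 - 270*t) - 96*t^3 + 240*t^2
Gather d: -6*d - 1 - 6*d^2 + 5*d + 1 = -6*d^2 - d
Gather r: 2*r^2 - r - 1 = 2*r^2 - r - 1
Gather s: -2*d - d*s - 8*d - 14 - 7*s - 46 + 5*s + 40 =-10*d + s*(-d - 2) - 20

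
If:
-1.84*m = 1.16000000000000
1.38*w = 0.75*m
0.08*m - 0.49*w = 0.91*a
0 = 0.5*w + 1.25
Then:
No Solution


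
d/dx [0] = 0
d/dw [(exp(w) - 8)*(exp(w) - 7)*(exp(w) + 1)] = (3*exp(2*w) - 28*exp(w) + 41)*exp(w)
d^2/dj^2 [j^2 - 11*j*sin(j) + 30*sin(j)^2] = 11*j*sin(j) - 120*sin(j)^2 - 22*cos(j) + 62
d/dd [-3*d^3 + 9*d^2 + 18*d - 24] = -9*d^2 + 18*d + 18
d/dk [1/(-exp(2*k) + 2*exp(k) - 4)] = 2*(exp(k) - 1)*exp(k)/(exp(2*k) - 2*exp(k) + 4)^2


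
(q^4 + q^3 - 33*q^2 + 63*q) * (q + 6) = q^5 + 7*q^4 - 27*q^3 - 135*q^2 + 378*q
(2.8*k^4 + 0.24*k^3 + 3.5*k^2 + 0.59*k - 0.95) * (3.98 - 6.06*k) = -16.968*k^5 + 9.6896*k^4 - 20.2548*k^3 + 10.3546*k^2 + 8.1052*k - 3.781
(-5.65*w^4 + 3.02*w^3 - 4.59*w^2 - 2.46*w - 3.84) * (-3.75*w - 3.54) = 21.1875*w^5 + 8.676*w^4 + 6.5217*w^3 + 25.4736*w^2 + 23.1084*w + 13.5936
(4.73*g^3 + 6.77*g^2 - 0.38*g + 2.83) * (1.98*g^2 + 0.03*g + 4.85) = 9.3654*g^5 + 13.5465*g^4 + 22.3912*g^3 + 38.4265*g^2 - 1.7581*g + 13.7255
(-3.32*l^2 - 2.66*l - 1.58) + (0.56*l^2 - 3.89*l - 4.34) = -2.76*l^2 - 6.55*l - 5.92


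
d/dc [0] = 0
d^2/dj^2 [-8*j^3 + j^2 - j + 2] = 2 - 48*j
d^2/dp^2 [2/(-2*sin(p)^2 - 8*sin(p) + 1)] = 8*(4*sin(p)^4 + 12*sin(p)^3 + 12*sin(p)^2 - 22*sin(p) - 33)/(8*sin(p) - cos(2*p))^3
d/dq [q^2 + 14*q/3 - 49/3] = 2*q + 14/3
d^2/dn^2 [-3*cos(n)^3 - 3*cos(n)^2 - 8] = 9*cos(n)/4 + 6*cos(2*n) + 27*cos(3*n)/4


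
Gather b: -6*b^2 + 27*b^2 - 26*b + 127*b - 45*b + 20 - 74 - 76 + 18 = 21*b^2 + 56*b - 112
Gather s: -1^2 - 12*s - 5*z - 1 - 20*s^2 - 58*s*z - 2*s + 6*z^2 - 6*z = -20*s^2 + s*(-58*z - 14) + 6*z^2 - 11*z - 2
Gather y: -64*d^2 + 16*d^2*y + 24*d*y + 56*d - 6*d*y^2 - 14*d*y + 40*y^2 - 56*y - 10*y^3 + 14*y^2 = -64*d^2 + 56*d - 10*y^3 + y^2*(54 - 6*d) + y*(16*d^2 + 10*d - 56)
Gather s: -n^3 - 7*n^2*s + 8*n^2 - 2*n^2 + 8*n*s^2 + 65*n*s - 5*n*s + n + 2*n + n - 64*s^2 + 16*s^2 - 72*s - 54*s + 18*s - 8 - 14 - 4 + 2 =-n^3 + 6*n^2 + 4*n + s^2*(8*n - 48) + s*(-7*n^2 + 60*n - 108) - 24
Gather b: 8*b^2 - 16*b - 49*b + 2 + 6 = 8*b^2 - 65*b + 8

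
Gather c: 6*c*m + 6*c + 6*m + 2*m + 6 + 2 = c*(6*m + 6) + 8*m + 8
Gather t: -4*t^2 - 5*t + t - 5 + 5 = -4*t^2 - 4*t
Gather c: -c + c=0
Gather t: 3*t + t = 4*t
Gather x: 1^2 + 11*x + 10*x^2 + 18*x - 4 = 10*x^2 + 29*x - 3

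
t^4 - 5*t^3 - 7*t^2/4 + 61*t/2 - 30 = (t - 4)*(t - 2)*(t - 3/2)*(t + 5/2)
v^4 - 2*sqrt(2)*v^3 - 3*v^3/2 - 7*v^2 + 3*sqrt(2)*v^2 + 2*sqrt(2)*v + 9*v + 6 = (v - 2)*(v + 1/2)*(v - 3*sqrt(2))*(v + sqrt(2))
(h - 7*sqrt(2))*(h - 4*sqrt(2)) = h^2 - 11*sqrt(2)*h + 56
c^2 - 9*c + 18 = (c - 6)*(c - 3)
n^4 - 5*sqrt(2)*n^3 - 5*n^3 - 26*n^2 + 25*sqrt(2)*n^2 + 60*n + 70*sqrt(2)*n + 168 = (n - 7)*(n + 2)*(n - 6*sqrt(2))*(n + sqrt(2))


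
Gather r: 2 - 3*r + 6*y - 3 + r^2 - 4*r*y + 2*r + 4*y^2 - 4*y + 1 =r^2 + r*(-4*y - 1) + 4*y^2 + 2*y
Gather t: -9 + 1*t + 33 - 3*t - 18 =6 - 2*t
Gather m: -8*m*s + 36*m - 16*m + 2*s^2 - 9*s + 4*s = m*(20 - 8*s) + 2*s^2 - 5*s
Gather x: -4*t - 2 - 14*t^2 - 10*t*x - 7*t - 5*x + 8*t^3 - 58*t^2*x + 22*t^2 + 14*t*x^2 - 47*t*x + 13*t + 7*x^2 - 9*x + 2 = 8*t^3 + 8*t^2 + 2*t + x^2*(14*t + 7) + x*(-58*t^2 - 57*t - 14)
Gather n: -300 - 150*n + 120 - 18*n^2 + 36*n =-18*n^2 - 114*n - 180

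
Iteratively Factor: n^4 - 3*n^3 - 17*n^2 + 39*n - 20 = (n - 5)*(n^3 + 2*n^2 - 7*n + 4) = (n - 5)*(n + 4)*(n^2 - 2*n + 1) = (n - 5)*(n - 1)*(n + 4)*(n - 1)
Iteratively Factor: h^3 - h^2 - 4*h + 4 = (h - 2)*(h^2 + h - 2) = (h - 2)*(h - 1)*(h + 2)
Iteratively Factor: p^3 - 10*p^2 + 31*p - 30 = (p - 5)*(p^2 - 5*p + 6) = (p - 5)*(p - 3)*(p - 2)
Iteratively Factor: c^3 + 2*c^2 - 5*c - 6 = (c + 3)*(c^2 - c - 2) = (c + 1)*(c + 3)*(c - 2)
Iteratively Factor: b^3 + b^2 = (b)*(b^2 + b) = b^2*(b + 1)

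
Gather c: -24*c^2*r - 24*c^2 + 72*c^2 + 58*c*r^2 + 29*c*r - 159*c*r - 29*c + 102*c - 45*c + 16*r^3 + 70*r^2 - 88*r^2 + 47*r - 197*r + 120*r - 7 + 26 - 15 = c^2*(48 - 24*r) + c*(58*r^2 - 130*r + 28) + 16*r^3 - 18*r^2 - 30*r + 4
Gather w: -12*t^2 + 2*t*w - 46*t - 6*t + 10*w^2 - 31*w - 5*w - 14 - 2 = -12*t^2 - 52*t + 10*w^2 + w*(2*t - 36) - 16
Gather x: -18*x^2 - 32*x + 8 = -18*x^2 - 32*x + 8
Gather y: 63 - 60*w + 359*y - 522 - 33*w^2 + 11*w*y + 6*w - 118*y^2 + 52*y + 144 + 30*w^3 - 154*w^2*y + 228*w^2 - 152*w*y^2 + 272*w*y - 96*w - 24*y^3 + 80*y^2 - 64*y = 30*w^3 + 195*w^2 - 150*w - 24*y^3 + y^2*(-152*w - 38) + y*(-154*w^2 + 283*w + 347) - 315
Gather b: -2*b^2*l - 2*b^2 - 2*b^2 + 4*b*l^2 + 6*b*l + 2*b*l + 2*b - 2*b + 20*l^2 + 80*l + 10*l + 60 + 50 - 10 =b^2*(-2*l - 4) + b*(4*l^2 + 8*l) + 20*l^2 + 90*l + 100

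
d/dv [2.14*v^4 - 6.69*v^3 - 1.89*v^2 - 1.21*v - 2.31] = 8.56*v^3 - 20.07*v^2 - 3.78*v - 1.21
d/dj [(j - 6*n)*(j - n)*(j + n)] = 3*j^2 - 12*j*n - n^2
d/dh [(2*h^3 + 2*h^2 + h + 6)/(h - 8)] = 2*(2*h^3 - 23*h^2 - 16*h - 7)/(h^2 - 16*h + 64)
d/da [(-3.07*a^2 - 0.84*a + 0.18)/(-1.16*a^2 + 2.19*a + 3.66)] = (-7.6977*a^2 - 22.0548*a - 3.4686)/(1.3456*a^4 - 5.0808*a^3 - 3.6951*a^2 + 16.0308*a + 13.3956)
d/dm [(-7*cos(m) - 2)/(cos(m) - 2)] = -16*sin(m)/(cos(m) - 2)^2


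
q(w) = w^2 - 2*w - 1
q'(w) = 2*w - 2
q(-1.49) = 4.20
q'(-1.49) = -4.98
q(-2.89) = 13.13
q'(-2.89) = -7.78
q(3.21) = 2.88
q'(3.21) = 4.42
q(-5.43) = 39.34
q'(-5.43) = -12.86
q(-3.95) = 22.50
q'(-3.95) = -9.90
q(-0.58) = 0.50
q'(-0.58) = -3.16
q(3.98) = 6.88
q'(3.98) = 5.96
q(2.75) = 1.06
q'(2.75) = 3.50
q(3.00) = 2.00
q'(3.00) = 4.00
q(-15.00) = 254.00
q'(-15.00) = -32.00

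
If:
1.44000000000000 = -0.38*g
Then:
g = -3.79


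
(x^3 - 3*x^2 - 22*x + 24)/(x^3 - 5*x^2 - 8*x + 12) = (x + 4)/(x + 2)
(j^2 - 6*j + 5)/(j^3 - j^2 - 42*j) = (-j^2 + 6*j - 5)/(j*(-j^2 + j + 42))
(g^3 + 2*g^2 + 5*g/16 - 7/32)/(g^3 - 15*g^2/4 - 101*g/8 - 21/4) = (g - 1/4)/(g - 6)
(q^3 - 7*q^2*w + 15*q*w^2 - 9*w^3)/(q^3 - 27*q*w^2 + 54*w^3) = (q - w)/(q + 6*w)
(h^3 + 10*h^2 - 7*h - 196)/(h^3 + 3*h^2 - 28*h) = (h + 7)/h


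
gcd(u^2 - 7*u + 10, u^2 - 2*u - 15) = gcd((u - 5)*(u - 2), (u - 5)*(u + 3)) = u - 5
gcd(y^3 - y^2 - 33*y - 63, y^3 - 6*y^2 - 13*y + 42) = y^2 - 4*y - 21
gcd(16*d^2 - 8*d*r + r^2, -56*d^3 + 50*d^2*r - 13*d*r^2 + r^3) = -4*d + r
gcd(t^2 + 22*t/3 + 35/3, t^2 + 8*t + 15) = t + 5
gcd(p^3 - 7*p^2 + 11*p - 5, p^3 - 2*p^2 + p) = p^2 - 2*p + 1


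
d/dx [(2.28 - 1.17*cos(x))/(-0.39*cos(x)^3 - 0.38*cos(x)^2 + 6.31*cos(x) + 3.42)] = (0.9126*cos(x)^3 - 2.223*cos(x)^2 - 1.7328*cos(x) + 18.3882)*sin(x)/(0.1521*cos(x)^6 + 0.2964*cos(x)^5 - 4.7774*cos(x)^4 - 7.4632*cos(x)^3 + 37.2169*cos(x)^2 + 43.1604*cos(x) + 11.6964)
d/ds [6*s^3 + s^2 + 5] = 2*s*(9*s + 1)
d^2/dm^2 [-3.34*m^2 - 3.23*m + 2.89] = -6.68000000000000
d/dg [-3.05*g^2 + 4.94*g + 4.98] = 4.94 - 6.1*g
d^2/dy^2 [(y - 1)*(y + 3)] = 2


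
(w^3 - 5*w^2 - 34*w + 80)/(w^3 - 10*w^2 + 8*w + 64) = (w^2 + 3*w - 10)/(w^2 - 2*w - 8)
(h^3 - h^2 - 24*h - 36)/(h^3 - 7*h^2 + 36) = (h + 3)/(h - 3)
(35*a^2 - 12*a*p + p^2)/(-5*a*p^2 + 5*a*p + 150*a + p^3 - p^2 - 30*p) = (-7*a + p)/(p^2 - p - 30)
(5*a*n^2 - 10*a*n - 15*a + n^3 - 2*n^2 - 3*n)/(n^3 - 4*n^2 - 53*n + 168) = (5*a*n + 5*a + n^2 + n)/(n^2 - n - 56)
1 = 1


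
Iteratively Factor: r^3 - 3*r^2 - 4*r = (r)*(r^2 - 3*r - 4) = r*(r + 1)*(r - 4)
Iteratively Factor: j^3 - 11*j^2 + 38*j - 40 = (j - 4)*(j^2 - 7*j + 10) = (j - 4)*(j - 2)*(j - 5)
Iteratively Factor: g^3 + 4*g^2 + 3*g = (g + 3)*(g^2 + g) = (g + 1)*(g + 3)*(g)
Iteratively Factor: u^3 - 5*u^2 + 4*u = (u)*(u^2 - 5*u + 4) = u*(u - 1)*(u - 4)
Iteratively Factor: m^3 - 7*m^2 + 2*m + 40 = (m - 4)*(m^2 - 3*m - 10) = (m - 5)*(m - 4)*(m + 2)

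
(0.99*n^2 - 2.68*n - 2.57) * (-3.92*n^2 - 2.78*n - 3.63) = -3.8808*n^4 + 7.7534*n^3 + 13.9311*n^2 + 16.873*n + 9.3291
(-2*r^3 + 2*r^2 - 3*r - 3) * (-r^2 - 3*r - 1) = 2*r^5 + 4*r^4 - r^3 + 10*r^2 + 12*r + 3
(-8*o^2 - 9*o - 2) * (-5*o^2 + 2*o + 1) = 40*o^4 + 29*o^3 - 16*o^2 - 13*o - 2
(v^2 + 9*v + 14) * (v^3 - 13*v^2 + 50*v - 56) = v^5 - 4*v^4 - 53*v^3 + 212*v^2 + 196*v - 784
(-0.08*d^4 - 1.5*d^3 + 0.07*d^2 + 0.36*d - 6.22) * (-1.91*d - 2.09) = 0.1528*d^5 + 3.0322*d^4 + 3.0013*d^3 - 0.8339*d^2 + 11.1278*d + 12.9998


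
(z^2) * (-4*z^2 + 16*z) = -4*z^4 + 16*z^3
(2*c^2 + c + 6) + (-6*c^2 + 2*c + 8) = -4*c^2 + 3*c + 14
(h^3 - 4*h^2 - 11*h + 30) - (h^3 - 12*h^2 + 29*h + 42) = 8*h^2 - 40*h - 12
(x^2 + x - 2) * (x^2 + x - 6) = x^4 + 2*x^3 - 7*x^2 - 8*x + 12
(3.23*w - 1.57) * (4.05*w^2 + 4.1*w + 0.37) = 13.0815*w^3 + 6.8845*w^2 - 5.2419*w - 0.5809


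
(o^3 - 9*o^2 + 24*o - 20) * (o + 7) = o^4 - 2*o^3 - 39*o^2 + 148*o - 140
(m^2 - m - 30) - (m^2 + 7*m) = -8*m - 30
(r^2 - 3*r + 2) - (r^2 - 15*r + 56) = 12*r - 54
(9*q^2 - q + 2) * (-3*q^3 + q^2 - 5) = -27*q^5 + 12*q^4 - 7*q^3 - 43*q^2 + 5*q - 10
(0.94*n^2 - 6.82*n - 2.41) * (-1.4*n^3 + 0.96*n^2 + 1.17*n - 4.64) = -1.316*n^5 + 10.4504*n^4 - 2.0734*n^3 - 14.6546*n^2 + 28.8251*n + 11.1824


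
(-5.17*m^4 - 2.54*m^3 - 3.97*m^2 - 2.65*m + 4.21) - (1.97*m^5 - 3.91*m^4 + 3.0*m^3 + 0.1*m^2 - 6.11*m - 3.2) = -1.97*m^5 - 1.26*m^4 - 5.54*m^3 - 4.07*m^2 + 3.46*m + 7.41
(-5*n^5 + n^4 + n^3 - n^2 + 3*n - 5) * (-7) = 35*n^5 - 7*n^4 - 7*n^3 + 7*n^2 - 21*n + 35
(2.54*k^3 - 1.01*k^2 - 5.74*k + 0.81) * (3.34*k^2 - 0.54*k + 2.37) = 8.4836*k^5 - 4.745*k^4 - 12.6064*k^3 + 3.4113*k^2 - 14.0412*k + 1.9197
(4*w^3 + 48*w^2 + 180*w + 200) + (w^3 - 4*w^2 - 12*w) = 5*w^3 + 44*w^2 + 168*w + 200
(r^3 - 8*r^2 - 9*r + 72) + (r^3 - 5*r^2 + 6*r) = 2*r^3 - 13*r^2 - 3*r + 72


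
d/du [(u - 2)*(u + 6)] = 2*u + 4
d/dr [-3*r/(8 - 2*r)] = -6/(r - 4)^2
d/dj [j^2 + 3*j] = 2*j + 3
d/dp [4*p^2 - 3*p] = 8*p - 3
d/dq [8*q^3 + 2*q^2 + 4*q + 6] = 24*q^2 + 4*q + 4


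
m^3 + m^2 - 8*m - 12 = (m - 3)*(m + 2)^2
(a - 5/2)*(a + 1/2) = a^2 - 2*a - 5/4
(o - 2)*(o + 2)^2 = o^3 + 2*o^2 - 4*o - 8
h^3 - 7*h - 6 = (h - 3)*(h + 1)*(h + 2)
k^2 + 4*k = k*(k + 4)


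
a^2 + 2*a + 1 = (a + 1)^2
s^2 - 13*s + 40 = (s - 8)*(s - 5)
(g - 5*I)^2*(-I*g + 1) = -I*g^3 - 9*g^2 + 15*I*g - 25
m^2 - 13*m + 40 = (m - 8)*(m - 5)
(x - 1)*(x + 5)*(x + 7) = x^3 + 11*x^2 + 23*x - 35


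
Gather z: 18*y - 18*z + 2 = 18*y - 18*z + 2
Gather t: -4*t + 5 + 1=6 - 4*t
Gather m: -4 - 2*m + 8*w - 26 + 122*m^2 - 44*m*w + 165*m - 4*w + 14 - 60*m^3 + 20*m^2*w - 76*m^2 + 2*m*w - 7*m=-60*m^3 + m^2*(20*w + 46) + m*(156 - 42*w) + 4*w - 16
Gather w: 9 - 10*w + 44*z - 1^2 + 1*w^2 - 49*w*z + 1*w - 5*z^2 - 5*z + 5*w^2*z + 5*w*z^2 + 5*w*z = w^2*(5*z + 1) + w*(5*z^2 - 44*z - 9) - 5*z^2 + 39*z + 8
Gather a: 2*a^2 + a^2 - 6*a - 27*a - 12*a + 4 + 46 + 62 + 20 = 3*a^2 - 45*a + 132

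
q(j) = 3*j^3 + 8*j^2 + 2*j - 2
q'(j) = 9*j^2 + 16*j + 2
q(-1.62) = 3.00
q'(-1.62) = -0.30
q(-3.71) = -52.50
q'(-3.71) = 66.52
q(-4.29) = -100.21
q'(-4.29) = 99.00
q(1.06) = 12.68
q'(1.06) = 29.07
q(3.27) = 194.98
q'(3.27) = 150.56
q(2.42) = 92.21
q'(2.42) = 93.43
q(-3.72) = -53.17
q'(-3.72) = 67.03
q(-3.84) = -61.58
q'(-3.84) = 73.27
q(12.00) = 6358.00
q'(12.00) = 1490.00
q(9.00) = 2851.00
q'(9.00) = 875.00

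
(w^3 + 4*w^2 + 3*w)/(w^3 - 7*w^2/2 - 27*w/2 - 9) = 2*w*(w + 3)/(2*w^2 - 9*w - 18)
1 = 1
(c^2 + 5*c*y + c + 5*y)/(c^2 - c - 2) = (c + 5*y)/(c - 2)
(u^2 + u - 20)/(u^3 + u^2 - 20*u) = 1/u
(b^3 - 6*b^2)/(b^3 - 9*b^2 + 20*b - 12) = b^2/(b^2 - 3*b + 2)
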